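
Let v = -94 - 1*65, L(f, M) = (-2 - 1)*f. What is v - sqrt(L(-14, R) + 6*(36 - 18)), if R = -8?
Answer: -159 - 5*sqrt(6) ≈ -171.25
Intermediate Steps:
L(f, M) = -3*f
v = -159 (v = -94 - 65 = -159)
v - sqrt(L(-14, R) + 6*(36 - 18)) = -159 - sqrt(-3*(-14) + 6*(36 - 18)) = -159 - sqrt(42 + 6*18) = -159 - sqrt(42 + 108) = -159 - sqrt(150) = -159 - 5*sqrt(6)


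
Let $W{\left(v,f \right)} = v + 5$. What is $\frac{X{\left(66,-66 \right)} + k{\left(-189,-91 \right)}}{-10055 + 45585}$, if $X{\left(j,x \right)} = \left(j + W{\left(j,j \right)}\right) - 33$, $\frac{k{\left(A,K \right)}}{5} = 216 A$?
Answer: $- \frac{102008}{17765} \approx -5.7421$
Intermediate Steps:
$k{\left(A,K \right)} = 1080 A$ ($k{\left(A,K \right)} = 5 \cdot 216 A = 1080 A$)
$W{\left(v,f \right)} = 5 + v$
$X{\left(j,x \right)} = -28 + 2 j$ ($X{\left(j,x \right)} = \left(j + \left(5 + j\right)\right) - 33 = \left(5 + 2 j\right) - 33 = -28 + 2 j$)
$\frac{X{\left(66,-66 \right)} + k{\left(-189,-91 \right)}}{-10055 + 45585} = \frac{\left(-28 + 2 \cdot 66\right) + 1080 \left(-189\right)}{-10055 + 45585} = \frac{\left(-28 + 132\right) - 204120}{35530} = \left(104 - 204120\right) \frac{1}{35530} = \left(-204016\right) \frac{1}{35530} = - \frac{102008}{17765}$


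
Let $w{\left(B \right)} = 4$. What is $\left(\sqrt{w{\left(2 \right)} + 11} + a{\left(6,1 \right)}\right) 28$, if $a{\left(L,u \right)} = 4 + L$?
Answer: $280 + 28 \sqrt{15} \approx 388.44$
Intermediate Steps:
$\left(\sqrt{w{\left(2 \right)} + 11} + a{\left(6,1 \right)}\right) 28 = \left(\sqrt{4 + 11} + \left(4 + 6\right)\right) 28 = \left(\sqrt{15} + 10\right) 28 = \left(10 + \sqrt{15}\right) 28 = 280 + 28 \sqrt{15}$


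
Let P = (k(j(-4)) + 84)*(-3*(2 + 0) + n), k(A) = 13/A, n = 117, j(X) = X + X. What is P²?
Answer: 5350776201/64 ≈ 8.3606e+7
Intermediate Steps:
j(X) = 2*X
P = 73149/8 (P = (13/((2*(-4))) + 84)*(-3*(2 + 0) + 117) = (13/(-8) + 84)*(-3*2 + 117) = (13*(-⅛) + 84)*(-6 + 117) = (-13/8 + 84)*111 = (659/8)*111 = 73149/8 ≈ 9143.6)
P² = (73149/8)² = 5350776201/64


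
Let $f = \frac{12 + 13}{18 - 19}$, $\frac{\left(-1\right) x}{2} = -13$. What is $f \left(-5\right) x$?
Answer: $3250$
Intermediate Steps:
$x = 26$ ($x = \left(-2\right) \left(-13\right) = 26$)
$f = -25$ ($f = \frac{25}{-1} = 25 \left(-1\right) = -25$)
$f \left(-5\right) x = \left(-25\right) \left(-5\right) 26 = 125 \cdot 26 = 3250$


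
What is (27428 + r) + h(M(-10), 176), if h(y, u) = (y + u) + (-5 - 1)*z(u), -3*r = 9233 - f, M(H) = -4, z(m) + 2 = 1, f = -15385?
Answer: 19400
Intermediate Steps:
z(m) = -1 (z(m) = -2 + 1 = -1)
r = -8206 (r = -(9233 - 1*(-15385))/3 = -(9233 + 15385)/3 = -⅓*24618 = -8206)
h(y, u) = 6 + u + y (h(y, u) = (y + u) + (-5 - 1)*(-1) = (u + y) - 6*(-1) = (u + y) + 6 = 6 + u + y)
(27428 + r) + h(M(-10), 176) = (27428 - 8206) + (6 + 176 - 4) = 19222 + 178 = 19400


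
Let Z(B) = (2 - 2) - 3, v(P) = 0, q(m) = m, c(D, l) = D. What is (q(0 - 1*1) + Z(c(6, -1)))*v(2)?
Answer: 0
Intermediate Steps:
Z(B) = -3 (Z(B) = 0 - 3 = -3)
(q(0 - 1*1) + Z(c(6, -1)))*v(2) = ((0 - 1*1) - 3)*0 = ((0 - 1) - 3)*0 = (-1 - 3)*0 = -4*0 = 0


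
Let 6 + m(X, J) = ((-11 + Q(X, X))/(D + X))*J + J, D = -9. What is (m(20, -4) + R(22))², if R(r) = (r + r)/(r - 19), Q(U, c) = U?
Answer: 2116/1089 ≈ 1.9431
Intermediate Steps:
R(r) = 2*r/(-19 + r) (R(r) = (2*r)/(-19 + r) = 2*r/(-19 + r))
m(X, J) = -6 + J + J*(-11 + X)/(-9 + X) (m(X, J) = -6 + (((-11 + X)/(-9 + X))*J + J) = -6 + (J*(-11 + X)/(-9 + X) + J) = -6 + (J + J*(-11 + X)/(-9 + X)) = -6 + J + J*(-11 + X)/(-9 + X))
(m(20, -4) + R(22))² = (2*(27 - 10*(-4) - 3*20 - 4*20)/(-9 + 20) + 2*22/(-19 + 22))² = (2*(27 + 40 - 60 - 80)/11 + 2*22/3)² = (2*(1/11)*(-73) + 2*22*(⅓))² = (-146/11 + 44/3)² = (46/33)² = 2116/1089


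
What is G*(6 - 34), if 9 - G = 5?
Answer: -112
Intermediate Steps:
G = 4 (G = 9 - 1*5 = 9 - 5 = 4)
G*(6 - 34) = 4*(6 - 34) = 4*(-28) = -112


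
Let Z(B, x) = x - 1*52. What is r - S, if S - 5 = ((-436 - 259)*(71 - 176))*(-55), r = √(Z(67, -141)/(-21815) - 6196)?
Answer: 4013620 + I*√2948636407805/21815 ≈ 4.0136e+6 + 78.715*I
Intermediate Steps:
Z(B, x) = -52 + x (Z(B, x) = x - 52 = -52 + x)
r = I*√2948636407805/21815 (r = √((-52 - 141)/(-21815) - 6196) = √(-193*(-1/21815) - 6196) = √(193/21815 - 6196) = √(-135165547/21815) = I*√2948636407805/21815 ≈ 78.715*I)
S = -4013620 (S = 5 + ((-436 - 259)*(71 - 176))*(-55) = 5 - 695*(-105)*(-55) = 5 + 72975*(-55) = 5 - 4013625 = -4013620)
r - S = I*√2948636407805/21815 - 1*(-4013620) = I*√2948636407805/21815 + 4013620 = 4013620 + I*√2948636407805/21815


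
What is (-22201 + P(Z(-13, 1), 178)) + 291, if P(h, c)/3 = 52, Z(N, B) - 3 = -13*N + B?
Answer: -21754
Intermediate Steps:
Z(N, B) = 3 + B - 13*N (Z(N, B) = 3 + (-13*N + B) = 3 + (B - 13*N) = 3 + B - 13*N)
P(h, c) = 156 (P(h, c) = 3*52 = 156)
(-22201 + P(Z(-13, 1), 178)) + 291 = (-22201 + 156) + 291 = -22045 + 291 = -21754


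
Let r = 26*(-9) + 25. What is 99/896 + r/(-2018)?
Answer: 193523/904064 ≈ 0.21406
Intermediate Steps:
r = -209 (r = -234 + 25 = -209)
99/896 + r/(-2018) = 99/896 - 209/(-2018) = 99*(1/896) - 209*(-1/2018) = 99/896 + 209/2018 = 193523/904064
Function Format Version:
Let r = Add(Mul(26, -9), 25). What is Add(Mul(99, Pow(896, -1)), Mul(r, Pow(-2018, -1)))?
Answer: Rational(193523, 904064) ≈ 0.21406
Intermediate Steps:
r = -209 (r = Add(-234, 25) = -209)
Add(Mul(99, Pow(896, -1)), Mul(r, Pow(-2018, -1))) = Add(Mul(99, Pow(896, -1)), Mul(-209, Pow(-2018, -1))) = Add(Mul(99, Rational(1, 896)), Mul(-209, Rational(-1, 2018))) = Add(Rational(99, 896), Rational(209, 2018)) = Rational(193523, 904064)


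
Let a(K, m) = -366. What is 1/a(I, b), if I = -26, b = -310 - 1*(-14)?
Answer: -1/366 ≈ -0.0027322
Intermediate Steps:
b = -296 (b = -310 + 14 = -296)
1/a(I, b) = 1/(-366) = -1/366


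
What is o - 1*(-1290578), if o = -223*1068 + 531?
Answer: 1052945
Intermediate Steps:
o = -237633 (o = -238164 + 531 = -237633)
o - 1*(-1290578) = -237633 - 1*(-1290578) = -237633 + 1290578 = 1052945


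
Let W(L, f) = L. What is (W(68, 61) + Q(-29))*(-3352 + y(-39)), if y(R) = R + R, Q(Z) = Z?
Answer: -133770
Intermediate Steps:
y(R) = 2*R
(W(68, 61) + Q(-29))*(-3352 + y(-39)) = (68 - 29)*(-3352 + 2*(-39)) = 39*(-3352 - 78) = 39*(-3430) = -133770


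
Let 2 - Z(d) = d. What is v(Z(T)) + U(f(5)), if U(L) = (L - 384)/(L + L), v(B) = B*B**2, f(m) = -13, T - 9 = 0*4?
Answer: -8521/26 ≈ -327.73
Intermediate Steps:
T = 9 (T = 9 + 0*4 = 9 + 0 = 9)
Z(d) = 2 - d
v(B) = B**3
U(L) = (-384 + L)/(2*L) (U(L) = (-384 + L)/((2*L)) = (-384 + L)*(1/(2*L)) = (-384 + L)/(2*L))
v(Z(T)) + U(f(5)) = (2 - 1*9)**3 + (1/2)*(-384 - 13)/(-13) = (2 - 9)**3 + (1/2)*(-1/13)*(-397) = (-7)**3 + 397/26 = -343 + 397/26 = -8521/26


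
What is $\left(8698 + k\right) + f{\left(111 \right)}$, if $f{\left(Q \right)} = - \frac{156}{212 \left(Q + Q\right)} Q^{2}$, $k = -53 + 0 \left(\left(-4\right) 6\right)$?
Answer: $\frac{912041}{106} \approx 8604.2$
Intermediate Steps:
$k = -53$ ($k = -53 + 0 \left(-24\right) = -53 + 0 = -53$)
$f{\left(Q \right)} = - \frac{39 Q}{106}$ ($f{\left(Q \right)} = - \frac{156}{212 \cdot 2 Q} Q^{2} = - \frac{156}{424 Q} Q^{2} = - 156 \frac{1}{424 Q} Q^{2} = - \frac{39}{106 Q} Q^{2} = - \frac{39 Q}{106}$)
$\left(8698 + k\right) + f{\left(111 \right)} = \left(8698 - 53\right) - \frac{4329}{106} = 8645 - \frac{4329}{106} = \frac{912041}{106}$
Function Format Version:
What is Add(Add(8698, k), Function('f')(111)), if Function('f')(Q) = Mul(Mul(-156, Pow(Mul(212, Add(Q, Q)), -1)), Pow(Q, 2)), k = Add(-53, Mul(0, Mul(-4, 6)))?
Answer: Rational(912041, 106) ≈ 8604.2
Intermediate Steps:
k = -53 (k = Add(-53, Mul(0, -24)) = Add(-53, 0) = -53)
Function('f')(Q) = Mul(Rational(-39, 106), Q) (Function('f')(Q) = Mul(Mul(-156, Pow(Mul(212, Mul(2, Q)), -1)), Pow(Q, 2)) = Mul(Mul(-156, Pow(Mul(424, Q), -1)), Pow(Q, 2)) = Mul(Mul(-156, Mul(Rational(1, 424), Pow(Q, -1))), Pow(Q, 2)) = Mul(Mul(Rational(-39, 106), Pow(Q, -1)), Pow(Q, 2)) = Mul(Rational(-39, 106), Q))
Add(Add(8698, k), Function('f')(111)) = Add(Add(8698, -53), Mul(Rational(-39, 106), 111)) = Add(8645, Rational(-4329, 106)) = Rational(912041, 106)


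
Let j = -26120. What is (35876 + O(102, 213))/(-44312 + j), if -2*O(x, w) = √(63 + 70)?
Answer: -8969/17608 + √133/140864 ≈ -0.50929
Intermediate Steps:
O(x, w) = -√133/2 (O(x, w) = -√(63 + 70)/2 = -√133/2)
(35876 + O(102, 213))/(-44312 + j) = (35876 - √133/2)/(-44312 - 26120) = (35876 - √133/2)/(-70432) = (35876 - √133/2)*(-1/70432) = -8969/17608 + √133/140864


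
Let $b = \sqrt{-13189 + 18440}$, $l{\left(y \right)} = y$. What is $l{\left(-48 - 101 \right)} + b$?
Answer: $-149 + \sqrt{5251} \approx -76.536$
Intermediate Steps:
$b = \sqrt{5251} \approx 72.464$
$l{\left(-48 - 101 \right)} + b = \left(-48 - 101\right) + \sqrt{5251} = -149 + \sqrt{5251}$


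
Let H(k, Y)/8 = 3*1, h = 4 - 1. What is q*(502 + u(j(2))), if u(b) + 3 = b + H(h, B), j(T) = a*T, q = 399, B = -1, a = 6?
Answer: 213465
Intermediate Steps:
j(T) = 6*T
h = 3
H(k, Y) = 24 (H(k, Y) = 8*(3*1) = 8*3 = 24)
u(b) = 21 + b (u(b) = -3 + (b + 24) = -3 + (24 + b) = 21 + b)
q*(502 + u(j(2))) = 399*(502 + (21 + 6*2)) = 399*(502 + (21 + 12)) = 399*(502 + 33) = 399*535 = 213465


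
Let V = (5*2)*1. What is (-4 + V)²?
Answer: 36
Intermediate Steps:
V = 10 (V = 10*1 = 10)
(-4 + V)² = (-4 + 10)² = 6² = 36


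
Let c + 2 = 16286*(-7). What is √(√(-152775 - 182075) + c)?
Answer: √(-114004 + 5*I*√13394) ≈ 0.8569 + 337.65*I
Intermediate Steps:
c = -114004 (c = -2 + 16286*(-7) = -2 - 114002 = -114004)
√(√(-152775 - 182075) + c) = √(√(-152775 - 182075) - 114004) = √(√(-334850) - 114004) = √(5*I*√13394 - 114004) = √(-114004 + 5*I*√13394)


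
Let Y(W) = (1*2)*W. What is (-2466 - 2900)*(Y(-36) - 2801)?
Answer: 15416518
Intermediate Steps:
Y(W) = 2*W
(-2466 - 2900)*(Y(-36) - 2801) = (-2466 - 2900)*(2*(-36) - 2801) = -5366*(-72 - 2801) = -5366*(-2873) = 15416518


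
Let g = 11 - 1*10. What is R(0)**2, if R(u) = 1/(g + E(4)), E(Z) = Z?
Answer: 1/25 ≈ 0.040000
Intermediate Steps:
g = 1 (g = 11 - 10 = 1)
R(u) = 1/5 (R(u) = 1/(1 + 4) = 1/5)
R(0)**2 = (1/5)**2 = 1/25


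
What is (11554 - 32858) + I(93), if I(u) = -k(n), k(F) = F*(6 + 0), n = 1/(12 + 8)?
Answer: -213043/10 ≈ -21304.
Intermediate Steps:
n = 1/20 ≈ 0.050000
k(F) = 6*F (k(F) = F*6 = 6*F)
I(u) = -3/10 (I(u) = -6/20 = -1*3/10 = -3/10)
(11554 - 32858) + I(93) = (11554 - 32858) - 3/10 = -21304 - 3/10 = -213043/10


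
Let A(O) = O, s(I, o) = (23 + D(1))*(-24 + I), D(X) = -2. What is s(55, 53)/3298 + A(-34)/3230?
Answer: 58547/313310 ≈ 0.18687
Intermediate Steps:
s(I, o) = -504 + 21*I (s(I, o) = (23 - 2)*(-24 + I) = 21*(-24 + I) = -504 + 21*I)
s(55, 53)/3298 + A(-34)/3230 = (-504 + 21*55)/3298 - 34/3230 = (-504 + 1155)*(1/3298) - 34*1/3230 = 651*(1/3298) - 1/95 = 651/3298 - 1/95 = 58547/313310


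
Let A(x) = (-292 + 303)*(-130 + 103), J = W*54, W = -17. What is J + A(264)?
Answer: -1215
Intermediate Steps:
J = -918 (J = -17*54 = -918)
A(x) = -297 (A(x) = 11*(-27) = -297)
J + A(264) = -918 - 297 = -1215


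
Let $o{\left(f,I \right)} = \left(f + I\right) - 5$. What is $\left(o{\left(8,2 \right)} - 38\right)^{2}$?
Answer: $1089$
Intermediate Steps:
$o{\left(f,I \right)} = -5 + I + f$ ($o{\left(f,I \right)} = \left(I + f\right) - 5 = -5 + I + f$)
$\left(o{\left(8,2 \right)} - 38\right)^{2} = \left(\left(-5 + 2 + 8\right) - 38\right)^{2} = \left(5 - 38\right)^{2} = \left(-33\right)^{2} = 1089$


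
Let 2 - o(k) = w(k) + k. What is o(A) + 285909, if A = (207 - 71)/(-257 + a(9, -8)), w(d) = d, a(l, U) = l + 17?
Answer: 66045713/231 ≈ 2.8591e+5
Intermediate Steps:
a(l, U) = 17 + l
A = -136/231 (A = (207 - 71)/(-257 + (17 + 9)) = 136/(-257 + 26) = 136/(-231) = 136*(-1/231) = -136/231 ≈ -0.58874)
o(k) = 2 - 2*k (o(k) = 2 - (k + k) = 2 - 2*k)
o(A) + 285909 = (2 - 2*(-136/231)) + 285909 = (2 + 272/231) + 285909 = 734/231 + 285909 = 66045713/231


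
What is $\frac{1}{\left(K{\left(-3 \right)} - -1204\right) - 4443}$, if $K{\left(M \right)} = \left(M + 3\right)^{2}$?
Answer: $- \frac{1}{3239} \approx -0.00030874$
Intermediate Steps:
$K{\left(M \right)} = \left(3 + M\right)^{2}$
$\frac{1}{\left(K{\left(-3 \right)} - -1204\right) - 4443} = \frac{1}{\left(\left(3 - 3\right)^{2} - -1204\right) - 4443} = \frac{1}{\left(0^{2} + 1204\right) - 4443} = \frac{1}{\left(0 + 1204\right) - 4443} = \frac{1}{1204 - 4443} = \frac{1}{-3239} = - \frac{1}{3239}$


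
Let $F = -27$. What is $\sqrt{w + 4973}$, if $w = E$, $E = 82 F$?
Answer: $\sqrt{2759} \approx 52.526$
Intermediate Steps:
$E = -2214$ ($E = 82 \left(-27\right) = -2214$)
$w = -2214$
$\sqrt{w + 4973} = \sqrt{-2214 + 4973} = \sqrt{2759}$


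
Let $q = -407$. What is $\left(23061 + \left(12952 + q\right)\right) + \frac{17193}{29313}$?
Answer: $\frac{347911957}{9771} \approx 35607.0$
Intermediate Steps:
$\left(23061 + \left(12952 + q\right)\right) + \frac{17193}{29313} = \left(23061 + \left(12952 - 407\right)\right) + \frac{17193}{29313} = \left(23061 + 12545\right) + 17193 \cdot \frac{1}{29313} = 35606 + \frac{5731}{9771} = \frac{347911957}{9771}$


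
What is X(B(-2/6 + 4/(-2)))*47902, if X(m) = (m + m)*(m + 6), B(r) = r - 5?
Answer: 8430752/9 ≈ 9.3675e+5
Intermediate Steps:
B(r) = -5 + r
X(m) = 2*m*(6 + m) (X(m) = (2*m)*(6 + m) = 2*m*(6 + m))
X(B(-2/6 + 4/(-2)))*47902 = (2*(-5 + (-2/6 + 4/(-2)))*(6 + (-5 + (-2/6 + 4/(-2)))))*47902 = (2*(-5 + (-2*⅙ + 4*(-½)))*(6 + (-5 + (-2*⅙ + 4*(-½)))))*47902 = (2*(-5 + (-⅓ - 2))*(6 + (-5 + (-⅓ - 2))))*47902 = (2*(-5 - 7/3)*(6 + (-5 - 7/3)))*47902 = (2*(-22/3)*(6 - 22/3))*47902 = (2*(-22/3)*(-4/3))*47902 = (176/9)*47902 = 8430752/9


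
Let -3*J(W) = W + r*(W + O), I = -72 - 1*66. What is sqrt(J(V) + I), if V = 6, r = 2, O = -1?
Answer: I*sqrt(1290)/3 ≈ 11.972*I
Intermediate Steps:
I = -138 (I = -72 - 66 = -138)
J(W) = 2/3 - W (J(W) = -(W + 2*(W - 1))/3 = -(W + 2*(-1 + W))/3 = -(W + (-2 + 2*W))/3 = -(-2 + 3*W)/3 = 2/3 - W)
sqrt(J(V) + I) = sqrt((2/3 - 1*6) - 138) = sqrt((2/3 - 6) - 138) = sqrt(-16/3 - 138) = sqrt(-430/3) = I*sqrt(1290)/3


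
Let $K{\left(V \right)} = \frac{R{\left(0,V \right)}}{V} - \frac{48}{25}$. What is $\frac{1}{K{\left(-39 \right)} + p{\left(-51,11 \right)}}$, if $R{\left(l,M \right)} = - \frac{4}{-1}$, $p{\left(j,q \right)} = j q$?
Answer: $- \frac{975}{548947} \approx -0.0017761$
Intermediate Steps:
$R{\left(l,M \right)} = 4$ ($R{\left(l,M \right)} = \left(-4\right) \left(-1\right) = 4$)
$K{\left(V \right)} = - \frac{48}{25} + \frac{4}{V}$ ($K{\left(V \right)} = \frac{4}{V} - \frac{48}{25} = - \frac{48}{25} + \frac{4}{V}$)
$\frac{1}{K{\left(-39 \right)} + p{\left(-51,11 \right)}} = \frac{1}{\left(- \frac{48}{25} + \frac{4}{-39}\right) - 561} = \frac{1}{\left(- \frac{48}{25} + 4 \left(- \frac{1}{39}\right)\right) - 561} = \frac{1}{\left(- \frac{48}{25} - \frac{4}{39}\right) - 561} = \frac{1}{- \frac{1972}{975} - 561} = \frac{1}{- \frac{548947}{975}} = - \frac{975}{548947}$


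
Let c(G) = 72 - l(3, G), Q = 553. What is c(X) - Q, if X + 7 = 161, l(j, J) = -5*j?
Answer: -466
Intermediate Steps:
X = 154 (X = -7 + 161 = 154)
c(G) = 87 (c(G) = 72 - (-5)*3 = 72 - 1*(-15) = 72 + 15 = 87)
c(X) - Q = 87 - 1*553 = 87 - 553 = -466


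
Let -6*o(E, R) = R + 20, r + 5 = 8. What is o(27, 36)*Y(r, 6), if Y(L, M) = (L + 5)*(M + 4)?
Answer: -2240/3 ≈ -746.67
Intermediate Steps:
r = 3 (r = -5 + 8 = 3)
o(E, R) = -10/3 - R/6 (o(E, R) = -(R + 20)/6 = -(20 + R)/6 = -10/3 - R/6)
Y(L, M) = (4 + M)*(5 + L) (Y(L, M) = (5 + L)*(4 + M) = (4 + M)*(5 + L))
o(27, 36)*Y(r, 6) = (-10/3 - 1/6*36)*(20 + 4*3 + 5*6 + 3*6) = (-10/3 - 6)*(20 + 12 + 30 + 18) = -28/3*80 = -2240/3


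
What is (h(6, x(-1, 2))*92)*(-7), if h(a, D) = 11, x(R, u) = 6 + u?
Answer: -7084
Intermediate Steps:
(h(6, x(-1, 2))*92)*(-7) = (11*92)*(-7) = 1012*(-7) = -7084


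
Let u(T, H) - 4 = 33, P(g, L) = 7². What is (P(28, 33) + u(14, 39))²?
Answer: 7396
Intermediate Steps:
P(g, L) = 49
u(T, H) = 37 (u(T, H) = 4 + 33 = 37)
(P(28, 33) + u(14, 39))² = (49 + 37)² = 86² = 7396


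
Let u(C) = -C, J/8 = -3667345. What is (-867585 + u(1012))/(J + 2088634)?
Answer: 868597/27250126 ≈ 0.031875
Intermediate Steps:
J = -29338760 (J = 8*(-3667345) = -29338760)
(-867585 + u(1012))/(J + 2088634) = (-867585 - 1*1012)/(-29338760 + 2088634) = (-867585 - 1012)/(-27250126) = -868597*(-1/27250126) = 868597/27250126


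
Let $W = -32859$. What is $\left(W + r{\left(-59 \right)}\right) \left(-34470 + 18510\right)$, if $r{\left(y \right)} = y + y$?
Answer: $526312920$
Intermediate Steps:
$r{\left(y \right)} = 2 y$
$\left(W + r{\left(-59 \right)}\right) \left(-34470 + 18510\right) = \left(-32859 + 2 \left(-59\right)\right) \left(-34470 + 18510\right) = \left(-32859 - 118\right) \left(-15960\right) = \left(-32977\right) \left(-15960\right) = 526312920$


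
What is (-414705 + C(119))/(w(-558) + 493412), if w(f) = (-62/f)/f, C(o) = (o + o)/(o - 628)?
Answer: -1060069286826/1261258767067 ≈ -0.84049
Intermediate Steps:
C(o) = 2*o/(-628 + o) (C(o) = (2*o)/(-628 + o) = 2*o/(-628 + o))
w(f) = -62/f**2
(-414705 + C(119))/(w(-558) + 493412) = (-414705 + 2*119/(-628 + 119))/(-62/(-558)**2 + 493412) = (-414705 + 2*119/(-509))/(-62*1/311364 + 493412) = (-414705 + 2*119*(-1/509))/(-1/5022 + 493412) = (-414705 - 238/509)/(2477915063/5022) = -211085083/509*5022/2477915063 = -1060069286826/1261258767067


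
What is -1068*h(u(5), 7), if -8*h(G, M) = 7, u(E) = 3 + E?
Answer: 1869/2 ≈ 934.50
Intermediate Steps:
h(G, M) = -7/8 (h(G, M) = -1/8*7 = -7/8)
-1068*h(u(5), 7) = -1068*(-7/8) = 1869/2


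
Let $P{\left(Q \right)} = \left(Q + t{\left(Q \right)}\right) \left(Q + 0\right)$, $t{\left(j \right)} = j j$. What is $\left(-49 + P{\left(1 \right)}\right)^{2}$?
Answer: $2209$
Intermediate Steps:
$t{\left(j \right)} = j^{2}$
$P{\left(Q \right)} = Q \left(Q + Q^{2}\right)$ ($P{\left(Q \right)} = \left(Q + Q^{2}\right) \left(Q + 0\right) = \left(Q + Q^{2}\right) Q = Q \left(Q + Q^{2}\right)$)
$\left(-49 + P{\left(1 \right)}\right)^{2} = \left(-49 + 1^{2} \left(1 + 1\right)\right)^{2} = \left(-49 + 1 \cdot 2\right)^{2} = \left(-49 + 2\right)^{2} = \left(-47\right)^{2} = 2209$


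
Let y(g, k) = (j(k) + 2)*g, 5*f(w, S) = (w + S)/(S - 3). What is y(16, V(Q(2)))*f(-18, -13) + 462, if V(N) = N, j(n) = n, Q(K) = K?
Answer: 2434/5 ≈ 486.80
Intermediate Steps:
f(w, S) = (S + w)/(5*(-3 + S)) (f(w, S) = ((w + S)/(S - 3))/5 = ((S + w)/(-3 + S))/5 = (S + w)/(5*(-3 + S)))
y(g, k) = g*(2 + k) (y(g, k) = (k + 2)*g = (2 + k)*g = g*(2 + k))
y(16, V(Q(2)))*f(-18, -13) + 462 = (16*(2 + 2))*((-13 - 18)/(5*(-3 - 13))) + 462 = (16*4)*((⅕)*(-31)/(-16)) + 462 = 64*((⅕)*(-1/16)*(-31)) + 462 = 64*(31/80) + 462 = 124/5 + 462 = 2434/5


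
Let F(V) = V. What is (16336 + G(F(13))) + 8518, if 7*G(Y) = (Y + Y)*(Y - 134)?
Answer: 170832/7 ≈ 24405.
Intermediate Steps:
G(Y) = 2*Y*(-134 + Y)/7 (G(Y) = ((Y + Y)*(Y - 134))/7 = ((2*Y)*(-134 + Y))/7 = (2*Y*(-134 + Y))/7 = 2*Y*(-134 + Y)/7)
(16336 + G(F(13))) + 8518 = (16336 + (2/7)*13*(-134 + 13)) + 8518 = (16336 + (2/7)*13*(-121)) + 8518 = (16336 - 3146/7) + 8518 = 111206/7 + 8518 = 170832/7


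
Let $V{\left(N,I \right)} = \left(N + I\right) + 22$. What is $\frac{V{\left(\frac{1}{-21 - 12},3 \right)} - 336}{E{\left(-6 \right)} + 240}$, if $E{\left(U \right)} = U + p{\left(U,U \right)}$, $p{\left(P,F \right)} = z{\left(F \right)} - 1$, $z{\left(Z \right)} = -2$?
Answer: $- \frac{10264}{7623} \approx -1.3465$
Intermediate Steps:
$V{\left(N,I \right)} = 22 + I + N$ ($V{\left(N,I \right)} = \left(I + N\right) + 22 = 22 + I + N$)
$p{\left(P,F \right)} = -3$ ($p{\left(P,F \right)} = -2 - 1 = -3$)
$E{\left(U \right)} = -3 + U$ ($E{\left(U \right)} = U - 3 = -3 + U$)
$\frac{V{\left(\frac{1}{-21 - 12},3 \right)} - 336}{E{\left(-6 \right)} + 240} = \frac{\left(22 + 3 + \frac{1}{-21 - 12}\right) - 336}{\left(-3 - 6\right) + 240} = \frac{\left(22 + 3 + \frac{1}{-33}\right) - 336}{-9 + 240} = \frac{\left(22 + 3 - \frac{1}{33}\right) - 336}{231} = \left(\frac{824}{33} - 336\right) \frac{1}{231} = \left(- \frac{10264}{33}\right) \frac{1}{231} = - \frac{10264}{7623}$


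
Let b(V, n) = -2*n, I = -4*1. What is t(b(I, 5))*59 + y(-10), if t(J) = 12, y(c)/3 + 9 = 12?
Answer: 717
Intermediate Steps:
I = -4
y(c) = 9 (y(c) = -27 + 3*12 = -27 + 36 = 9)
t(b(I, 5))*59 + y(-10) = 12*59 + 9 = 708 + 9 = 717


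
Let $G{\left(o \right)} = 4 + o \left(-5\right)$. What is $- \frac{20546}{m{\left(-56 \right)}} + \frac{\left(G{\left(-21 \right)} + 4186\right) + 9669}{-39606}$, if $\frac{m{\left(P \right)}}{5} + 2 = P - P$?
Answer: $\frac{203401309}{99015} \approx 2054.2$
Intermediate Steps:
$m{\left(P \right)} = -10$ ($m{\left(P \right)} = -10 + 5 \left(P - P\right) = -10 + 5 \cdot 0 = -10 + 0 = -10$)
$G{\left(o \right)} = 4 - 5 o$
$- \frac{20546}{m{\left(-56 \right)}} + \frac{\left(G{\left(-21 \right)} + 4186\right) + 9669}{-39606} = - \frac{20546}{-10} + \frac{\left(\left(4 - -105\right) + 4186\right) + 9669}{-39606} = \left(-20546\right) \left(- \frac{1}{10}\right) + \left(\left(\left(4 + 105\right) + 4186\right) + 9669\right) \left(- \frac{1}{39606}\right) = \frac{10273}{5} + \left(\left(109 + 4186\right) + 9669\right) \left(- \frac{1}{39606}\right) = \frac{10273}{5} + \left(4295 + 9669\right) \left(- \frac{1}{39606}\right) = \frac{10273}{5} + 13964 \left(- \frac{1}{39606}\right) = \frac{10273}{5} - \frac{6982}{19803} = \frac{203401309}{99015}$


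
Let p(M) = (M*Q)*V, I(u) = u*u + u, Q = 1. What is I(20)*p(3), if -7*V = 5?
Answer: -900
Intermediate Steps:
V = -5/7 (V = -⅐*5 = -5/7 ≈ -0.71429)
I(u) = u + u² (I(u) = u² + u = u + u²)
p(M) = -5*M/7 (p(M) = (M*1)*(-5/7) = M*(-5/7) = -5*M/7)
I(20)*p(3) = (20*(1 + 20))*(-5/7*3) = (20*21)*(-15/7) = 420*(-15/7) = -900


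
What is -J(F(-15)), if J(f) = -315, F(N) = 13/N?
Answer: 315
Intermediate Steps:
-J(F(-15)) = -1*(-315) = 315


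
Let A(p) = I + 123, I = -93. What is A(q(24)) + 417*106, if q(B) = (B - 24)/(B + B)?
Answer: 44232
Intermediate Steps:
q(B) = (-24 + B)/(2*B) (q(B) = (-24 + B)/((2*B)) = (-24 + B)*(1/(2*B)) = (-24 + B)/(2*B))
A(p) = 30 (A(p) = -93 + 123 = 30)
A(q(24)) + 417*106 = 30 + 417*106 = 30 + 44202 = 44232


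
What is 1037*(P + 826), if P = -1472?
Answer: -669902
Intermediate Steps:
1037*(P + 826) = 1037*(-1472 + 826) = 1037*(-646) = -669902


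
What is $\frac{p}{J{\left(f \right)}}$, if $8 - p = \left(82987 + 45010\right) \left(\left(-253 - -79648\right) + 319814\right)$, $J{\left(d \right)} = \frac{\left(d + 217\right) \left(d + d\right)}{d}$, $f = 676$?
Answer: $- \frac{51097554365}{1786} \approx -2.861 \cdot 10^{7}$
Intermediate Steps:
$J{\left(d \right)} = 434 + 2 d$ ($J{\left(d \right)} = \frac{\left(217 + d\right) 2 d}{d} = \frac{2 d \left(217 + d\right)}{d} = 434 + 2 d$)
$p = -51097554365$ ($p = 8 - \left(82987 + 45010\right) \left(\left(-253 - -79648\right) + 319814\right) = 8 - 127997 \left(\left(-253 + 79648\right) + 319814\right) = 8 - 127997 \left(79395 + 319814\right) = 8 - 127997 \cdot 399209 = 8 - 51097554373 = -51097554365$)
$\frac{p}{J{\left(f \right)}} = - \frac{51097554365}{434 + 2 \cdot 676} = - \frac{51097554365}{434 + 1352} = - \frac{51097554365}{1786}$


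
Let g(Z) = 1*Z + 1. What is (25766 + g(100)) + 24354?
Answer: 50221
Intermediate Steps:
g(Z) = 1 + Z (g(Z) = Z + 1 = 1 + Z)
(25766 + g(100)) + 24354 = (25766 + (1 + 100)) + 24354 = (25766 + 101) + 24354 = 25867 + 24354 = 50221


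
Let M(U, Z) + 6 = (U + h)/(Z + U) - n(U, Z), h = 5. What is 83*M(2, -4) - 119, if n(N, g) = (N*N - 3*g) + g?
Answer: -3807/2 ≈ -1903.5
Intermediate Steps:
n(N, g) = N² - 2*g (n(N, g) = (N² - 3*g) + g = N² - 2*g)
M(U, Z) = -6 - U² + 2*Z + (5 + U)/(U + Z) (M(U, Z) = -6 + ((U + 5)/(Z + U) - (U² - 2*Z)) = -6 + ((5 + U)/(U + Z) + (-U² + 2*Z)) = -6 + (-U² + 2*Z + (5 + U)/(U + Z)) = -6 - U² + 2*Z + (5 + U)/(U + Z))
83*M(2, -4) - 119 = 83*((5 - 6*(-4) - 5*2 - 1*2*(2² - 2*(-4)) - 1*(-4)*(2² - 2*(-4)))/(2 - 4)) - 119 = 83*((5 + 24 - 10 - 1*2*(4 + 8) - 1*(-4)*(4 + 8))/(-2)) - 119 = 83*(-(5 + 24 - 10 - 1*2*12 - 1*(-4)*12)/2) - 119 = 83*(-(5 + 24 - 10 - 24 + 48)/2) - 119 = 83*(-½*43) - 119 = 83*(-43/2) - 119 = -3569/2 - 119 = -3807/2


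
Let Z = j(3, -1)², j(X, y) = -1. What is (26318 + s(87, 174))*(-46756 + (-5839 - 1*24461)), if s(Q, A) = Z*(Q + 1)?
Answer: -2034740736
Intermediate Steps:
Z = 1 (Z = (-1)² = 1)
s(Q, A) = 1 + Q (s(Q, A) = 1*(Q + 1) = 1*(1 + Q) = 1 + Q)
(26318 + s(87, 174))*(-46756 + (-5839 - 1*24461)) = (26318 + (1 + 87))*(-46756 + (-5839 - 1*24461)) = (26318 + 88)*(-46756 + (-5839 - 24461)) = 26406*(-46756 - 30300) = 26406*(-77056) = -2034740736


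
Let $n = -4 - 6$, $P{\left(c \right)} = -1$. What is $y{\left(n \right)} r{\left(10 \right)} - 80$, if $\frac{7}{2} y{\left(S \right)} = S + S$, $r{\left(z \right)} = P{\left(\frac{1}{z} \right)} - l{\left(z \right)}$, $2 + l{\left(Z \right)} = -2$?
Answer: $- \frac{680}{7} \approx -97.143$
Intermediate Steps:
$n = -10$
$l{\left(Z \right)} = -4$ ($l{\left(Z \right)} = -2 - 2 = -4$)
$r{\left(z \right)} = 3$ ($r{\left(z \right)} = -1 - -4 = -1 + 4 = 3$)
$y{\left(S \right)} = \frac{4 S}{7}$ ($y{\left(S \right)} = \frac{2 \left(S + S\right)}{7} = \frac{2 \cdot 2 S}{7} = \frac{4 S}{7}$)
$y{\left(n \right)} r{\left(10 \right)} - 80 = \frac{4}{7} \left(-10\right) 3 - 80 = \left(- \frac{40}{7}\right) 3 - 80 = - \frac{120}{7} - 80 = - \frac{680}{7}$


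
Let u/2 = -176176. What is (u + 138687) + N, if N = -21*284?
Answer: -219629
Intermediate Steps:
u = -352352 (u = 2*(-176176) = -352352)
N = -5964
(u + 138687) + N = (-352352 + 138687) - 5964 = -213665 - 5964 = -219629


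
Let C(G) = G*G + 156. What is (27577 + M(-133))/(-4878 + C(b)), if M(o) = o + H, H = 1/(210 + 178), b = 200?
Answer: 10648273/13687864 ≈ 0.77794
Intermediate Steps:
H = 1/388 ≈ 0.0025773
C(G) = 156 + G² (C(G) = G² + 156 = 156 + G²)
M(o) = 1/388 + o (M(o) = o + 1/388 = 1/388 + o)
(27577 + M(-133))/(-4878 + C(b)) = (27577 + (1/388 - 133))/(-4878 + (156 + 200²)) = (27577 - 51603/388)/(-4878 + (156 + 40000)) = 10648273/(388*(-4878 + 40156)) = (10648273/388)/35278 = (10648273/388)*(1/35278) = 10648273/13687864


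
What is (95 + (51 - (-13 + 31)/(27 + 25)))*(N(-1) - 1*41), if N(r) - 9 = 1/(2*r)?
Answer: -18935/4 ≈ -4733.8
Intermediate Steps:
N(r) = 9 + 1/(2*r)
(95 + (51 - (-13 + 31)/(27 + 25)))*(N(-1) - 1*41) = (95 + (51 - (-13 + 31)/(27 + 25)))*((9 + (½)/(-1)) - 1*41) = (95 + (51 - 18/52))*((9 + (½)*(-1)) - 41) = (95 + (51 - 18/52))*((9 - ½) - 41) = (95 + (51 - 1*9/26))*(17/2 - 41) = (95 + (51 - 9/26))*(-65/2) = (95 + 1317/26)*(-65/2) = (3787/26)*(-65/2) = -18935/4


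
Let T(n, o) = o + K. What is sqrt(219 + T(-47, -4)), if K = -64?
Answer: sqrt(151) ≈ 12.288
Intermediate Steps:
T(n, o) = -64 + o (T(n, o) = o - 64 = -64 + o)
sqrt(219 + T(-47, -4)) = sqrt(219 + (-64 - 4)) = sqrt(219 - 68) = sqrt(151)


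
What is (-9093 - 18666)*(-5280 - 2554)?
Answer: 217464006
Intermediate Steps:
(-9093 - 18666)*(-5280 - 2554) = -27759*(-7834) = 217464006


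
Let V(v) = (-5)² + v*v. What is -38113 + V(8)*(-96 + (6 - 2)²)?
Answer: -45233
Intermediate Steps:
V(v) = 25 + v²
-38113 + V(8)*(-96 + (6 - 2)²) = -38113 + (25 + 8²)*(-96 + (6 - 2)²) = -38113 + (25 + 64)*(-96 + 4²) = -38113 + 89*(-96 + 16) = -38113 + 89*(-80) = -38113 - 7120 = -45233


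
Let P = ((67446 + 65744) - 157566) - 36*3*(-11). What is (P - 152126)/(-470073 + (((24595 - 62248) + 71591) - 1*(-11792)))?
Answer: 175314/424343 ≈ 0.41314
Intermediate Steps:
P = -23188 (P = (133190 - 157566) - 108*(-11) = -24376 + 1188 = -23188)
(P - 152126)/(-470073 + (((24595 - 62248) + 71591) - 1*(-11792))) = (-23188 - 152126)/(-470073 + (((24595 - 62248) + 71591) - 1*(-11792))) = -175314/(-470073 + ((-37653 + 71591) + 11792)) = -175314/(-470073 + (33938 + 11792)) = -175314/(-470073 + 45730) = -175314/(-424343) = -175314*(-1/424343) = 175314/424343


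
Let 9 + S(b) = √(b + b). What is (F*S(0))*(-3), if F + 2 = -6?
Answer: -216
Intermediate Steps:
F = -8 (F = -2 - 6 = -8)
S(b) = -9 + √2*√b (S(b) = -9 + √(b + b) = -9 + √(2*b) = -9 + √2*√b)
(F*S(0))*(-3) = -8*(-9 + √2*√0)*(-3) = -8*(-9 + √2*0)*(-3) = -8*(-9 + 0)*(-3) = -8*(-9)*(-3) = 72*(-3) = -216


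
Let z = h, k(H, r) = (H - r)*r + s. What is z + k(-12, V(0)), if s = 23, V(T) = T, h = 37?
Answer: 60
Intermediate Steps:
k(H, r) = 23 + r*(H - r) (k(H, r) = (H - r)*r + 23 = r*(H - r) + 23 = 23 + r*(H - r))
z = 37
z + k(-12, V(0)) = 37 + (23 - 1*0² - 12*0) = 37 + (23 - 1*0 + 0) = 37 + (23 + 0 + 0) = 37 + 23 = 60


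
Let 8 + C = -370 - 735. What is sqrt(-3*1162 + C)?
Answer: 3*I*sqrt(511) ≈ 67.816*I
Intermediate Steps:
C = -1113 (C = -8 + (-370 - 735) = -8 - 1105 = -1113)
sqrt(-3*1162 + C) = sqrt(-3*1162 - 1113) = sqrt(-3486 - 1113) = sqrt(-4599) = 3*I*sqrt(511)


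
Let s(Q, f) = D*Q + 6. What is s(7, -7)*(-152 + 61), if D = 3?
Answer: -2457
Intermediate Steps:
s(Q, f) = 6 + 3*Q (s(Q, f) = 3*Q + 6 = 6 + 3*Q)
s(7, -7)*(-152 + 61) = (6 + 3*7)*(-152 + 61) = (6 + 21)*(-91) = 27*(-91) = -2457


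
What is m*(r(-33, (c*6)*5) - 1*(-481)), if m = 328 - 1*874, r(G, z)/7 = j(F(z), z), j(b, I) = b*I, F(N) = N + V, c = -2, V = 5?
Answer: -12875226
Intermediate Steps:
F(N) = 5 + N (F(N) = N + 5 = 5 + N)
j(b, I) = I*b
r(G, z) = 7*z*(5 + z) (r(G, z) = 7*(z*(5 + z)) = 7*z*(5 + z))
m = -546 (m = 328 - 874 = -546)
m*(r(-33, (c*6)*5) - 1*(-481)) = -546*(7*(-2*6*5)*(5 - 2*6*5) - 1*(-481)) = -546*(7*(-12*5)*(5 - 12*5) + 481) = -546*(7*(-60)*(5 - 60) + 481) = -546*(7*(-60)*(-55) + 481) = -546*(23100 + 481) = -546*23581 = -12875226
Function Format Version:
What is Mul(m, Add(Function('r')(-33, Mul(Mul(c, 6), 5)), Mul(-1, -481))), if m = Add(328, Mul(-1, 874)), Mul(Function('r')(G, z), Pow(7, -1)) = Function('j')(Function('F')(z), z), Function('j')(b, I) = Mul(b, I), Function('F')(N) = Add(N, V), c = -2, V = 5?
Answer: -12875226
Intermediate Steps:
Function('F')(N) = Add(5, N) (Function('F')(N) = Add(N, 5) = Add(5, N))
Function('j')(b, I) = Mul(I, b)
Function('r')(G, z) = Mul(7, z, Add(5, z)) (Function('r')(G, z) = Mul(7, Mul(z, Add(5, z))) = Mul(7, z, Add(5, z)))
m = -546 (m = Add(328, -874) = -546)
Mul(m, Add(Function('r')(-33, Mul(Mul(c, 6), 5)), Mul(-1, -481))) = Mul(-546, Add(Mul(7, Mul(Mul(-2, 6), 5), Add(5, Mul(Mul(-2, 6), 5))), Mul(-1, -481))) = Mul(-546, Add(Mul(7, Mul(-12, 5), Add(5, Mul(-12, 5))), 481)) = Mul(-546, Add(Mul(7, -60, Add(5, -60)), 481)) = Mul(-546, Add(Mul(7, -60, -55), 481)) = Mul(-546, Add(23100, 481)) = Mul(-546, 23581) = -12875226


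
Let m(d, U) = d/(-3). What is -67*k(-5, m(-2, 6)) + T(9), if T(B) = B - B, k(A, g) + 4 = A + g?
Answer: 1675/3 ≈ 558.33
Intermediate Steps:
m(d, U) = -d/3 (m(d, U) = d*(-⅓) = -d/3)
k(A, g) = -4 + A + g (k(A, g) = -4 + (A + g) = -4 + A + g)
T(B) = 0
-67*k(-5, m(-2, 6)) + T(9) = -67*(-4 - 5 - ⅓*(-2)) + 0 = -67*(-4 - 5 + ⅔) + 0 = -67*(-25/3) + 0 = 1675/3 + 0 = 1675/3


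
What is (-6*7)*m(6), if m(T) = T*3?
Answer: -756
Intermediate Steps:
m(T) = 3*T
(-6*7)*m(6) = (-6*7)*(3*6) = -42*18 = -756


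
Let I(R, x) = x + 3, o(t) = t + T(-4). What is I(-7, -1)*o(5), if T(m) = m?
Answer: 2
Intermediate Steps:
o(t) = -4 + t (o(t) = t - 4 = -4 + t)
I(R, x) = 3 + x
I(-7, -1)*o(5) = (3 - 1)*(-4 + 5) = 2*1 = 2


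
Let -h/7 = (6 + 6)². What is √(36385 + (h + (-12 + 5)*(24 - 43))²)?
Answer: √802010 ≈ 895.55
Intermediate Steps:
h = -1008 (h = -7*(6 + 6)² = -7*12² = -7*144 = -1008)
√(36385 + (h + (-12 + 5)*(24 - 43))²) = √(36385 + (-1008 + (-12 + 5)*(24 - 43))²) = √(36385 + (-1008 - 7*(-19))²) = √(36385 + (-1008 + 133)²) = √(36385 + (-875)²) = √(36385 + 765625) = √802010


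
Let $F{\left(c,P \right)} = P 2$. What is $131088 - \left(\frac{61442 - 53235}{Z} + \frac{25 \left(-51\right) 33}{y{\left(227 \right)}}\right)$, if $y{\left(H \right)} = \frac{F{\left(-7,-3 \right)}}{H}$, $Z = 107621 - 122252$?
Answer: $- \frac{42744435455}{29262} \approx -1.4607 \cdot 10^{6}$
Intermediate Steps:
$F{\left(c,P \right)} = 2 P$
$Z = -14631$
$y{\left(H \right)} = - \frac{6}{H}$ ($y{\left(H \right)} = \frac{2 \left(-3\right)}{H} = - \frac{6}{H}$)
$131088 - \left(\frac{61442 - 53235}{Z} + \frac{25 \left(-51\right) 33}{y{\left(227 \right)}}\right) = 131088 - \left(\frac{61442 - 53235}{-14631} + \frac{25 \left(-51\right) 33}{\left(-6\right) \frac{1}{227}}\right) = 131088 - \left(\left(61442 - 53235\right) \left(- \frac{1}{14631}\right) + \frac{\left(-1275\right) 33}{\left(-6\right) \frac{1}{227}}\right) = 131088 - \left(8207 \left(- \frac{1}{14631}\right) - \frac{42075}{- \frac{6}{227}}\right) = 131088 - \left(- \frac{8207}{14631} - - \frac{3183675}{2}\right) = 131088 - \left(- \frac{8207}{14631} + \frac{3183675}{2}\right) = 131088 - \frac{46580332511}{29262} = - \frac{42744435455}{29262}$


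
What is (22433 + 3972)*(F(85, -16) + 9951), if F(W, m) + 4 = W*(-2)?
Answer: 258161685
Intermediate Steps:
F(W, m) = -4 - 2*W (F(W, m) = -4 + W*(-2) = -4 - 2*W)
(22433 + 3972)*(F(85, -16) + 9951) = (22433 + 3972)*((-4 - 2*85) + 9951) = 26405*((-4 - 170) + 9951) = 26405*(-174 + 9951) = 26405*9777 = 258161685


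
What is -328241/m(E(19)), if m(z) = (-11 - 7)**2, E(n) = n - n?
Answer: -328241/324 ≈ -1013.1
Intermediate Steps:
E(n) = 0
m(z) = 324 (m(z) = (-18)**2 = 324)
-328241/m(E(19)) = -328241/324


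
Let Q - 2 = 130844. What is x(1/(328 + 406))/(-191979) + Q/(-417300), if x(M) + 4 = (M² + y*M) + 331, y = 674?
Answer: -1133925343828717/3596772620762100 ≈ -0.31526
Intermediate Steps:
Q = 130846 (Q = 2 + 130844 = 130846)
x(M) = 327 + M² + 674*M (x(M) = -4 + ((M² + 674*M) + 331) = -4 + (331 + M² + 674*M) = 327 + M² + 674*M)
x(1/(328 + 406))/(-191979) + Q/(-417300) = (327 + (1/(328 + 406))² + 674/(328 + 406))/(-191979) + 130846/(-417300) = (327 + (1/734)² + 674/734)*(-1/191979) + 130846*(-1/417300) = (327 + (1/734)² + 674*(1/734))*(-1/191979) - 65423/208650 = (327 + 1/538756 + 337/367)*(-1/191979) - 65423/208650 = (176667929/538756)*(-1/191979) - 65423/208650 = -176667929/103429838124 - 65423/208650 = -1133925343828717/3596772620762100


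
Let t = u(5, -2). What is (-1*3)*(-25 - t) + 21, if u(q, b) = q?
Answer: 111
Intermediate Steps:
t = 5
(-1*3)*(-25 - t) + 21 = (-1*3)*(-25 - 1*5) + 21 = -3*(-25 - 5) + 21 = -3*(-30) + 21 = 90 + 21 = 111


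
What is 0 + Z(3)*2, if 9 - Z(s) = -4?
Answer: 26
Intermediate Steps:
Z(s) = 13 (Z(s) = 9 - 1*(-4) = 9 + 4 = 13)
0 + Z(3)*2 = 0 + 13*2 = 0 + 26 = 26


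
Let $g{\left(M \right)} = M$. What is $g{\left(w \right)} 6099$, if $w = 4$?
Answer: $24396$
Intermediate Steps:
$g{\left(w \right)} 6099 = 4 \cdot 6099 = 24396$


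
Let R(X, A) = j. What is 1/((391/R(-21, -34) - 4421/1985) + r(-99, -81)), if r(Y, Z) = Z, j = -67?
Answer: -132995/11844937 ≈ -0.011228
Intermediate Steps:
R(X, A) = -67
1/((391/R(-21, -34) - 4421/1985) + r(-99, -81)) = 1/((391/(-67) - 4421/1985) - 81) = 1/((391*(-1/67) - 4421*1/1985) - 81) = 1/((-391/67 - 4421/1985) - 81) = 1/(-1072342/132995 - 81) = 1/(-11844937/132995) = -132995/11844937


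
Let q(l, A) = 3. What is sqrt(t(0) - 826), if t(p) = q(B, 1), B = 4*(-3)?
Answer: I*sqrt(823) ≈ 28.688*I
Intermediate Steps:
B = -12
t(p) = 3
sqrt(t(0) - 826) = sqrt(3 - 826) = sqrt(-823) = I*sqrt(823)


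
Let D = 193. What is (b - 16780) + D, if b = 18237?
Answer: 1650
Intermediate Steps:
(b - 16780) + D = (18237 - 16780) + 193 = 1457 + 193 = 1650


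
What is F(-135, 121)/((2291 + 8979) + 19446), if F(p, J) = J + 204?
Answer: 325/30716 ≈ 0.010581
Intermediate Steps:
F(p, J) = 204 + J
F(-135, 121)/((2291 + 8979) + 19446) = (204 + 121)/((2291 + 8979) + 19446) = 325/(11270 + 19446) = 325/30716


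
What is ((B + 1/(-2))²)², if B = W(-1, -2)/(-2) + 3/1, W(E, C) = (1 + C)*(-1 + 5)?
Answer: 6561/16 ≈ 410.06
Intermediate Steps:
W(E, C) = 4 + 4*C (W(E, C) = (1 + C)*4 = 4 + 4*C)
B = 5 (B = (4 + 4*(-2))/(-2) + 3/1 = (4 - 8)*(-½) + 3*1 = -4*(-½) + 3 = 2 + 3 = 5)
((B + 1/(-2))²)² = ((5 + 1/(-2))²)² = ((5 - ½*1)²)² = ((5 - ½)²)² = ((9/2)²)² = (81/4)² = 6561/16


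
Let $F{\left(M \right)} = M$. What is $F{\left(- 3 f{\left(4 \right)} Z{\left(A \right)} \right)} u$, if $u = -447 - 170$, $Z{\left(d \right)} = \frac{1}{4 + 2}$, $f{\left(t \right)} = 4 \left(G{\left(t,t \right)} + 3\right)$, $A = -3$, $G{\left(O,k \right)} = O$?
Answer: $8638$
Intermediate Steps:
$f{\left(t \right)} = 12 + 4 t$ ($f{\left(t \right)} = 4 \left(t + 3\right) = 4 \left(3 + t\right) = 12 + 4 t$)
$Z{\left(d \right)} = \frac{1}{6}$
$u = -617$ ($u = -447 - 170 = -617$)
$F{\left(- 3 f{\left(4 \right)} Z{\left(A \right)} \right)} u = - 3 \left(12 + 4 \cdot 4\right) \frac{1}{6} \left(-617\right) = - 3 \left(12 + 16\right) \frac{1}{6} \left(-617\right) = \left(-3\right) 28 \cdot \frac{1}{6} \left(-617\right) = \left(-84\right) \frac{1}{6} \left(-617\right) = \left(-14\right) \left(-617\right) = 8638$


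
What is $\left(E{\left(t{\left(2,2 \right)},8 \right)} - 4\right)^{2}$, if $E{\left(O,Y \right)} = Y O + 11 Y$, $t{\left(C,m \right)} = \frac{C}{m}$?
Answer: $8464$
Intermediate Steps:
$E{\left(O,Y \right)} = 11 Y + O Y$ ($E{\left(O,Y \right)} = O Y + 11 Y = 11 Y + O Y$)
$\left(E{\left(t{\left(2,2 \right)},8 \right)} - 4\right)^{2} = \left(8 \left(11 + \frac{2}{2}\right) - 4\right)^{2} = \left(8 \left(11 + 2 \cdot \frac{1}{2}\right) - 4\right)^{2} = \left(8 \left(11 + 1\right) - 4\right)^{2} = \left(8 \cdot 12 - 4\right)^{2} = \left(96 - 4\right)^{2} = 92^{2} = 8464$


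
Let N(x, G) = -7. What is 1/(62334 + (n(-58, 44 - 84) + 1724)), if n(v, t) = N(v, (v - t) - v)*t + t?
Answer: 1/64298 ≈ 1.5553e-5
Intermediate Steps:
n(v, t) = -6*t (n(v, t) = -7*t + t = -6*t)
1/(62334 + (n(-58, 44 - 84) + 1724)) = 1/(62334 + (-6*(44 - 84) + 1724)) = 1/(62334 + (-6*(-40) + 1724)) = 1/(62334 + (240 + 1724)) = 1/(62334 + 1964) = 1/64298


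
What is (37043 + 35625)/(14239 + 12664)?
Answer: 72668/26903 ≈ 2.7011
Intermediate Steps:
(37043 + 35625)/(14239 + 12664) = 72668/26903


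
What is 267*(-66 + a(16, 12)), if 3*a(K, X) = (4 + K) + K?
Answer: -14418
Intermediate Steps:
a(K, X) = 4/3 + 2*K/3 (a(K, X) = ((4 + K) + K)/3 = (4 + 2*K)/3 = 4/3 + 2*K/3)
267*(-66 + a(16, 12)) = 267*(-66 + (4/3 + (⅔)*16)) = 267*(-66 + (4/3 + 32/3)) = 267*(-66 + 12) = 267*(-54) = -14418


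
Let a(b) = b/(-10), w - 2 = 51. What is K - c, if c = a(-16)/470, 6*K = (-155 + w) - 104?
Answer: -121037/3525 ≈ -34.337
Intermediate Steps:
w = 53 (w = 2 + 51 = 53)
a(b) = -b/10 (a(b) = b*(-1/10) = -b/10)
K = -103/3 (K = ((-155 + 53) - 104)/6 = (-102 - 104)/6 = (1/6)*(-206) = -103/3 ≈ -34.333)
c = 4/1175 (c = -1/10*(-16)/470 = (8/5)*(1/470) = 4/1175 ≈ 0.0034043)
K - c = -103/3 - 1*4/1175 = -103/3 - 4/1175 = -121037/3525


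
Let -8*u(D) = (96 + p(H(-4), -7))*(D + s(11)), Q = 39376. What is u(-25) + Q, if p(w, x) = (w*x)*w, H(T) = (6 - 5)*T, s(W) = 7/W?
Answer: 432600/11 ≈ 39327.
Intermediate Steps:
H(T) = T (H(T) = 1*T = T)
p(w, x) = x*w²
u(D) = 14/11 + 2*D (u(D) = -(96 - 7*(-4)²)*(D + 7/11)/8 = -(96 - 7*16)*(D + 7*(1/11))/8 = -(96 - 112)*(D + 7/11)/8 = -(-2)*(7/11 + D) = -(-112/11 - 16*D)/8 = 14/11 + 2*D)
u(-25) + Q = (14/11 + 2*(-25)) + 39376 = (14/11 - 50) + 39376 = -536/11 + 39376 = 432600/11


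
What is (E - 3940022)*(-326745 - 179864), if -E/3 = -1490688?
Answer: -269537265578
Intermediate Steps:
E = 4472064 (E = -3*(-1490688) = 4472064)
(E - 3940022)*(-326745 - 179864) = (4472064 - 3940022)*(-326745 - 179864) = 532042*(-506609) = -269537265578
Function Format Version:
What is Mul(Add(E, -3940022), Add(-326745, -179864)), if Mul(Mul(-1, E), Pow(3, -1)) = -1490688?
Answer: -269537265578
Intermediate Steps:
E = 4472064 (E = Mul(-3, -1490688) = 4472064)
Mul(Add(E, -3940022), Add(-326745, -179864)) = Mul(Add(4472064, -3940022), Add(-326745, -179864)) = Mul(532042, -506609) = -269537265578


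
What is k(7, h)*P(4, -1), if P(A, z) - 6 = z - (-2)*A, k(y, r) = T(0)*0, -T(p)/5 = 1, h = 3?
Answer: 0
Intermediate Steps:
T(p) = -5 (T(p) = -5*1 = -5)
k(y, r) = 0 (k(y, r) = -5*0 = 0)
P(A, z) = 6 + z + 2*A (P(A, z) = 6 + (z - (-2)*A) = 6 + (z + 2*A) = 6 + z + 2*A)
k(7, h)*P(4, -1) = 0*(6 - 1 + 2*4) = 0*(6 - 1 + 8) = 0*13 = 0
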